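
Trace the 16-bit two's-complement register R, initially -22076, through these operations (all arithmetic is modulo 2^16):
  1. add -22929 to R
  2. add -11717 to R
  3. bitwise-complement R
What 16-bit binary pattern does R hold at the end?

1101110110010001

Start: R = -22076 = 1010100111000100.
R = -22076 + (-22929) = -45005; wraps to 20531 = 0101000000110011
R = 20531 + (-11717) = 8814 = 0010001001101110
R = NOT 0010001001101110 = 1101110110010001 = -8815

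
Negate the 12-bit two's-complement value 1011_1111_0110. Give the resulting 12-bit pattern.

Invert: 010000001001. Add 1: 010000001010.
Check: 101111110110 = -1034, 010000001010 = 1034.

010000001010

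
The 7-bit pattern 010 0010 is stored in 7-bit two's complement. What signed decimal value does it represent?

34

MSB is 0, so the value is non-negative: 0100010 = 34.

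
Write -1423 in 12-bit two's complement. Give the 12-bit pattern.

|-1423| = 1423 = 010110001111 in 12 bits.
Invert the bits: 101001110000. Add 1: 101001110001.

101001110001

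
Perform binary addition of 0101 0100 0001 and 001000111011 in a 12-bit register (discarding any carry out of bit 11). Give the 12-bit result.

  010101000001
+ 001000111011
= 011101111100

011101111100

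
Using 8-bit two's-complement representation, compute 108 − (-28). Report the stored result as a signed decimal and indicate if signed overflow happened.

108 → 01101100
-28 → 11100100
Subtract via negate-and-add: invert 11100100 + 1 = 00011100 (i.e. 28).
  01101100
+ 00011100
= 10001000
Result 10001000: MSB = 1 → 136 − 256 = -120.
Both addends (after negating the subtrahend) are non-negative but the stored result is negative: signed overflow. The true value 108 − (-28) = 136 lies outside [-128, 127].

-120; overflow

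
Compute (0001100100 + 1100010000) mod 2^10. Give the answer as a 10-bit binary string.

1101110100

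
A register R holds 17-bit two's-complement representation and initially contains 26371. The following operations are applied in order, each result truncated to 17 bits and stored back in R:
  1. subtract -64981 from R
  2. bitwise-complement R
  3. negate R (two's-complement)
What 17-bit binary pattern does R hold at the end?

10110010011011001

Start: R = 26371 = 00110011100000011.
R = 26371 − (-64981) = 91352; wraps to -39720 = 10110010011011000
R = NOT 10110010011011000 = 01001101100100111 = 39719
R = −(39719) = -39719 = 10110010011011001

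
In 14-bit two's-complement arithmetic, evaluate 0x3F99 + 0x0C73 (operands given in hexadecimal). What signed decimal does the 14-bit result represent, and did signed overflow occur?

0x3F99 = 11111110011001 = -103 (signed)
0x0C73 = 00110001110011 = 3187 (signed)
  11111110011001
+ 00110001110011
= 00110000001100  (discard carry-out 1)
Result 00110000001100: MSB = 0 → value 3084.
Addends have opposite signs, so signed overflow cannot occur.

3084; no overflow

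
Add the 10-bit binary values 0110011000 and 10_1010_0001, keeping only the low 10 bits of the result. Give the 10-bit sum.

0000111001

  0110011000
+ 1010100001
= 0000111001  (discard carry-out 1)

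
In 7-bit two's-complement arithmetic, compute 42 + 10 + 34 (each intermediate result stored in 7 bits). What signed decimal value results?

42 + 10 = 52 (0110100)
52 + 34 = 86 → wraps to -42 (1010110)

-42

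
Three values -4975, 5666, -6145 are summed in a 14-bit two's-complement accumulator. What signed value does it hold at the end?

-5454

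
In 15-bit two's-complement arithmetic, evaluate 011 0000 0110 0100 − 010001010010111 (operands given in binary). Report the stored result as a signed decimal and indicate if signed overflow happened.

3533; no overflow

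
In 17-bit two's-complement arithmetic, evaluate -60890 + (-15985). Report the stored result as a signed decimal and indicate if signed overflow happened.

54197; overflow

-60890 → 10001001000100110
-15985 → 11100000110001111
  10001001000100110
+ 11100000110001111
= 01101001110110101  (discard carry-out 1)
Result 01101001110110101: MSB = 0 → value 54197.
Both addends are negative but the stored result is non-negative: signed overflow. The true value -60890 + (-15985) = -76875 lies outside [-65536, 65535].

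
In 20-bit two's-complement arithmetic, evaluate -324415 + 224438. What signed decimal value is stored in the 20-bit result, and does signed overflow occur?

-324415 → 10110000110011000001
224438 → 00110110110010110110
  10110000110011000001
+ 00110110110010110110
= 11100111100101110111
Result 11100111100101110111: MSB = 1 → 948599 − 1048576 = -99977.
Addends have opposite signs, so signed overflow cannot occur.

-99977; no overflow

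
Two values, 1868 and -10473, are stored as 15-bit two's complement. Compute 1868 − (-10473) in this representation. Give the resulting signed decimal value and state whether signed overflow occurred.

1868 → 000011101001100
-10473 → 101011100010111
Subtract via negate-and-add: invert 101011100010111 + 1 = 010100011101001 (i.e. 10473).
  000011101001100
+ 010100011101001
= 011000000110101
Result 011000000110101: MSB = 0 → value 12341.
Both addends (after negating the subtrahend) are non-negative and so is the stored result: no signed overflow.

12341; no overflow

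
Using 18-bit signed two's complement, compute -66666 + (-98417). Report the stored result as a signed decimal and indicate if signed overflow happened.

-66666 → 101111101110010110
-98417 → 100111111110001111
  101111101110010110
+ 100111111110001111
= 010111101100100101  (discard carry-out 1)
Result 010111101100100101: MSB = 0 → value 97061.
Both addends are negative but the stored result is non-negative: signed overflow. The true value -66666 + (-98417) = -165083 lies outside [-131072, 131071].

97061; overflow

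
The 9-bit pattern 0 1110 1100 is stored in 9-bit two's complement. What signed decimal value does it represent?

236

MSB is 0, so the value is non-negative: 011101100 = 236.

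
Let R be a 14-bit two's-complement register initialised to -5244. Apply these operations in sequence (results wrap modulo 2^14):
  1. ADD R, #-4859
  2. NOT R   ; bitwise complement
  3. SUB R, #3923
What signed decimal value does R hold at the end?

Start: R = -5244 = 10101110000100.
R = -5244 + (-4859) = -10103; wraps to 6281 = 01100010001001
R = NOT 01100010001001 = 10011101110110 = -6282
R = -6282 − 3923 = -10205; wraps to 6179 = 01100000100011

6179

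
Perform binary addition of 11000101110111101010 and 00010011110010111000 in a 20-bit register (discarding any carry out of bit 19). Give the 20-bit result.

11011001101010100010

  11000101110111101010
+ 00010011110010111000
= 11011001101010100010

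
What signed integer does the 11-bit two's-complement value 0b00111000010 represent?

MSB is 0, so the value is non-negative: 00111000010 = 450.

450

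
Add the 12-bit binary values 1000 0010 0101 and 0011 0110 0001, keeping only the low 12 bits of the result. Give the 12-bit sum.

  100000100101
+ 001101100001
= 101110000110

101110000110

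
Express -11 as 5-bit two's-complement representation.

|-11| = 11 = 01011 in 5 bits.
Invert the bits: 10100. Add 1: 10101.

10101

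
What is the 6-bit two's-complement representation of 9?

9 is non-negative, so write it directly in 6 bits: 001001.

001001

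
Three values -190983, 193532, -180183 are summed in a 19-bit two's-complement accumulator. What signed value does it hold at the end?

-177634

-190983 + 193532 = 2549 (0000000100111110101)
2549 + (-180183) = -177634 (1010100101000011110)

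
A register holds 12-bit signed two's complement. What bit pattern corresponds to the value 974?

001111001110

974 is non-negative, so write it directly in 12 bits: 001111001110.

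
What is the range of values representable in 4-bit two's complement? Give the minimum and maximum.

Minimum: −2^3 = -8.
Maximum: 2^3 − 1 = 7.

min = -8, max = 7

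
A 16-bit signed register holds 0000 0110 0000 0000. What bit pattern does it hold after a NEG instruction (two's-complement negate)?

1111101000000000

Invert: 1111100111111111. Add 1: 1111101000000000.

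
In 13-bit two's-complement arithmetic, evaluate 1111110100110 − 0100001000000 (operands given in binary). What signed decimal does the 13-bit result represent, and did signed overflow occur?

-2202; no overflow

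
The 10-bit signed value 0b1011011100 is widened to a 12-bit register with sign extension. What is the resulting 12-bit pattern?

111011011100

MSB of 1011011100 is 1; replicate it into the new high bits.
11|1011011100 → 111011011100 (still -292).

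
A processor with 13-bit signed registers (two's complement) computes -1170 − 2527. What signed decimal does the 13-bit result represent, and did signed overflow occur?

-3697; no overflow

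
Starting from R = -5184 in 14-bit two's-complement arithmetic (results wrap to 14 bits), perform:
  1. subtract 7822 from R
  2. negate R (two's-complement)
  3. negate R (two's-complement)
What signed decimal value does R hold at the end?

3378

Start: R = -5184 = 10101111000000.
R = -5184 − 7822 = -13006; wraps to 3378 = 00110100110010
R = −(3378) = -3378 = 11001011001110
R = −(-3378) = 3378 = 00110100110010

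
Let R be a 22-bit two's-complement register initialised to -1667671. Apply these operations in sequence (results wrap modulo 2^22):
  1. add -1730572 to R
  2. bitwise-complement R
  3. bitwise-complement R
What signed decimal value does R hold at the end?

796061

Start: R = -1667671 = 1001101000110110101001.
R = -1667671 + (-1730572) = -3398243; wraps to 796061 = 0011000010010110011101
R = NOT 0011000010010110011101 = 1100111101101001100010 = -796062
R = NOT 1100111101101001100010 = 0011000010010110011101 = 796061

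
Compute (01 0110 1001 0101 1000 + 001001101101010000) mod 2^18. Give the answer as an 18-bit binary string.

  010110100101011000
+ 001001101101010000
= 100000010010101000

100000010010101000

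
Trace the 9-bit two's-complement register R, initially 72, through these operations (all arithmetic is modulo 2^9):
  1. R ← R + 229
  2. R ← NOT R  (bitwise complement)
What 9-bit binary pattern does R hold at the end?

011010010

Start: R = 72 = 001001000.
R = 72 + 229 = 301; wraps to -211 = 100101101
R = NOT 100101101 = 011010010 = 210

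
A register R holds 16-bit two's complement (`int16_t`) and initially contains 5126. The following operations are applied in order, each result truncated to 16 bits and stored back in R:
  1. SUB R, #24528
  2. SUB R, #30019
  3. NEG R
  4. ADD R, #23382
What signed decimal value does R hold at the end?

Start: R = 5126 = 0001010000000110.
R = 5126 − 24528 = -19402 = 1011010000110110
R = -19402 − 30019 = -49421; wraps to 16115 = 0011111011110011
R = −(16115) = -16115 = 1100000100001101
R = -16115 + 23382 = 7267 = 0001110001100011

7267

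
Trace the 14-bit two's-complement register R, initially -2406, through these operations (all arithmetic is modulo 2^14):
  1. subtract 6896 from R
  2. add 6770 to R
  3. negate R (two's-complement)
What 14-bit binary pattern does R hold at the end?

Start: R = -2406 = 11011010011010.
R = -2406 − 6896 = -9302; wraps to 7082 = 01101110101010
R = 7082 + 6770 = 13852; wraps to -2532 = 11011000011100
R = −(-2532) = 2532 = 00100111100100

00100111100100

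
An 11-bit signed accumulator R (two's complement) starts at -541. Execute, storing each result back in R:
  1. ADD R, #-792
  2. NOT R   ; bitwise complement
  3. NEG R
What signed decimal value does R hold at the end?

Start: R = -541 = 10111100011.
R = -541 + (-792) = -1333; wraps to 715 = 01011001011
R = NOT 01011001011 = 10100110100 = -716
R = −(-716) = 716 = 01011001100

716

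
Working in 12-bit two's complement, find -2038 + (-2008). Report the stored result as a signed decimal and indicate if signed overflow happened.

50; overflow

-2038 → 100000001010
-2008 → 100000101000
  100000001010
+ 100000101000
= 000000110010  (discard carry-out 1)
Result 000000110010: MSB = 0 → value 50.
Both addends are negative but the stored result is non-negative: signed overflow. The true value -2038 + (-2008) = -4046 lies outside [-2048, 2047].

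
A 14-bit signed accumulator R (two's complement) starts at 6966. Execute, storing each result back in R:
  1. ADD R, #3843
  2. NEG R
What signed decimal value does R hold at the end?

Start: R = 6966 = 01101100110110.
R = 6966 + 3843 = 10809; wraps to -5575 = 10101000111001
R = −(-5575) = 5575 = 01010111000111

5575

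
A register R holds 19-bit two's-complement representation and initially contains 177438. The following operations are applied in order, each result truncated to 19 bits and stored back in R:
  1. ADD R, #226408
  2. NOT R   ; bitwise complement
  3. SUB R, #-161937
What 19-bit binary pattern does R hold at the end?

Start: R = 177438 = 0101011010100011110.
R = 177438 + 226408 = 403846; wraps to -120442 = 1100010100110000110
R = NOT 1100010100110000110 = 0011101011001111001 = 120441
R = 120441 − (-161937) = 282378; wraps to -241910 = 1000100111100001010

1000100111100001010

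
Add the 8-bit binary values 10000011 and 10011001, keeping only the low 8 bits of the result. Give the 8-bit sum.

  10000011
+ 10011001
= 00011100  (discard carry-out 1)

00011100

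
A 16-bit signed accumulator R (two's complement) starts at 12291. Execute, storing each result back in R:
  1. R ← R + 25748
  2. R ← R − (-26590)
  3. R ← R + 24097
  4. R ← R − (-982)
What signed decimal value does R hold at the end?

24172

Start: R = 12291 = 0011000000000011.
R = 12291 + 25748 = 38039; wraps to -27497 = 1001010010010111
R = -27497 − (-26590) = -907 = 1111110001110101
R = -907 + 24097 = 23190 = 0101101010010110
R = 23190 − (-982) = 24172 = 0101111001101100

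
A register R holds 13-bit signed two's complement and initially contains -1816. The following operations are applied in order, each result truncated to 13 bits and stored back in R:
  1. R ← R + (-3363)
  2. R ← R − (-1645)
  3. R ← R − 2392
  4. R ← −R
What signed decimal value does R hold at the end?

-2266

Start: R = -1816 = 1100011101000.
R = -1816 + (-3363) = -5179; wraps to 3013 = 0101111000101
R = 3013 − (-1645) = 4658; wraps to -3534 = 1001000110010
R = -3534 − 2392 = -5926; wraps to 2266 = 0100011011010
R = −(2266) = -2266 = 1011100100110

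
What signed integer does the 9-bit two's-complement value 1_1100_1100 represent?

MSB is 1, so the value is negative.
Unsigned reading: 460. Subtract 2^9 = 512: 460 − 512 = -52.

-52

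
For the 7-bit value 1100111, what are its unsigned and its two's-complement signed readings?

unsigned = 103, signed = -25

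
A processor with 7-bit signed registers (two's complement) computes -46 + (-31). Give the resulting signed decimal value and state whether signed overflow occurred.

-46 → 1010010
-31 → 1100001
  1010010
+ 1100001
= 0110011  (discard carry-out 1)
Result 0110011: MSB = 0 → value 51.
Both addends are negative but the stored result is non-negative: signed overflow. The true value -46 + (-31) = -77 lies outside [-64, 63].

51; overflow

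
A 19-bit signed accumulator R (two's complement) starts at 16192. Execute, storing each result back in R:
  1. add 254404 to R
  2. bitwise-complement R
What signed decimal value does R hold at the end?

253691

Start: R = 16192 = 0000011111101000000.
R = 16192 + 254404 = 270596; wraps to -253692 = 1000010000100000100
R = NOT 1000010000100000100 = 0111101111011111011 = 253691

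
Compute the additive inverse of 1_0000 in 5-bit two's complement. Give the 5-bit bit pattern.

Invert: 01111. Add 1: 10000.
(1_0000 is the minimum value -16; its negation overflows and yields itself.)

10000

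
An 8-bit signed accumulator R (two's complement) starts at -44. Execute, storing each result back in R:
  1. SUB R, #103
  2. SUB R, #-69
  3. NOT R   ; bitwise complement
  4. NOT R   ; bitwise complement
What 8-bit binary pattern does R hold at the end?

10110010

Start: R = -44 = 11010100.
R = -44 − 103 = -147; wraps to 109 = 01101101
R = 109 − (-69) = 178; wraps to -78 = 10110010
R = NOT 10110010 = 01001101 = 77
R = NOT 01001101 = 10110010 = -78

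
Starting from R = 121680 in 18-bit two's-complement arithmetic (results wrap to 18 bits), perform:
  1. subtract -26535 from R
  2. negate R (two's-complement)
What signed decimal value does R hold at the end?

Start: R = 121680 = 011101101101010000.
R = 121680 − (-26535) = 148215; wraps to -113929 = 100100001011110111
R = −(-113929) = 113929 = 011011110100001001

113929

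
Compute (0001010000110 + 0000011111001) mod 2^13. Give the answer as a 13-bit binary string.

0001101111111

  0001010000110
+ 0000011111001
= 0001101111111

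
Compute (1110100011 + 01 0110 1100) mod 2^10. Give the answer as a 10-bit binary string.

0100001111

  1110100011
+ 0101101100
= 0100001111  (discard carry-out 1)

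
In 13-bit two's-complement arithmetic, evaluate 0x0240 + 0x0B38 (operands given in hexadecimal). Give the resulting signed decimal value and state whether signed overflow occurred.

3448; no overflow

0x0240 = 0001001000000 = 576 (signed)
0x0B38 = 0101100111000 = 2872 (signed)
  0001001000000
+ 0101100111000
= 0110101111000
Result 0110101111000: MSB = 0 → value 3448.
Both addends are non-negative and so is the stored result: no signed overflow.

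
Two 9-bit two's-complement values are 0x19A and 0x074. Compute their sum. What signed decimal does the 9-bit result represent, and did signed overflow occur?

0x19A = 110011010 = -102 (signed)
0x074 = 001110100 = 116 (signed)
  110011010
+ 001110100
= 000001110  (discard carry-out 1)
Result 000001110: MSB = 0 → value 14.
Addends have opposite signs, so signed overflow cannot occur.

14; no overflow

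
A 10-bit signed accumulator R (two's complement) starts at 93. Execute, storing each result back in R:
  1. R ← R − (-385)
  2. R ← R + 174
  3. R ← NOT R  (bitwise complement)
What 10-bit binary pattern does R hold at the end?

0101110011

Start: R = 93 = 0001011101.
R = 93 − (-385) = 478 = 0111011110
R = 478 + 174 = 652; wraps to -372 = 1010001100
R = NOT 1010001100 = 0101110011 = 371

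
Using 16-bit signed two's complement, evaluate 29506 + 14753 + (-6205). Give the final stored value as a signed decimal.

29506 + 14753 = 44259 → wraps to -21277 (1010110011100011)
-21277 + (-6205) = -27482 (1001010010100110)

-27482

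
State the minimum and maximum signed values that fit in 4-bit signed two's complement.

min = -8, max = 7

Minimum: −2^3 = -8.
Maximum: 2^3 − 1 = 7.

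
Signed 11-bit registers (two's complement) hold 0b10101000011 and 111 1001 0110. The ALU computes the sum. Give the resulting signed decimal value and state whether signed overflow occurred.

0b10101000011 → 10101000011 = -701 (signed)
111 1001 0110 → 11110010110 = -106 (signed)
  10101000011
+ 11110010110
= 10011011001  (discard carry-out 1)
Result 10011011001: MSB = 1 → 1241 − 2048 = -807.
Both addends are negative and so is the stored result: no signed overflow.

-807; no overflow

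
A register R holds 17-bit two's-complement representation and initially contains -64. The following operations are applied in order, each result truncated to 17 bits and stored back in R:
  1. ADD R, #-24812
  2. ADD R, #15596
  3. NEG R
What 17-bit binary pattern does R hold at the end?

00010010001000000

Start: R = -64 = 11111111111000000.
R = -64 + (-24812) = -24876 = 11001111011010100
R = -24876 + 15596 = -9280 = 11101101111000000
R = −(-9280) = 9280 = 00010010001000000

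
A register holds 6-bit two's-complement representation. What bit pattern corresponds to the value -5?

111011

|-5| = 5 = 000101 in 6 bits.
Invert the bits: 111010. Add 1: 111011.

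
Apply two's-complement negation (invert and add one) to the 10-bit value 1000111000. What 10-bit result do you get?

0111001000

Invert: 0111000111. Add 1: 0111001000.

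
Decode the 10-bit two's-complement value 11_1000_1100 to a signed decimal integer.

-116

MSB is 1, so the value is negative.
Invert: 0001110011. Add 1: 0001110100 = 116. So the value is −116.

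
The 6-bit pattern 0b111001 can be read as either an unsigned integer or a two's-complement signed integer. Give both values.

unsigned = 57, signed = -7

Unsigned: 111001 = 57.
Signed: MSB=1 → 57 − 64 = -7.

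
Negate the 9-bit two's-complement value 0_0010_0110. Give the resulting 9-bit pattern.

111011010

Invert: 111011001. Add 1: 111011010.
Check: 000100110 = 38, 111011010 = -38.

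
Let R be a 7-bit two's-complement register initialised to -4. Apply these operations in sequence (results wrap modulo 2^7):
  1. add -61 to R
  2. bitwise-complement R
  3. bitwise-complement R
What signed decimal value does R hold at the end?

Start: R = -4 = 1111100.
R = -4 + (-61) = -65; wraps to 63 = 0111111
R = NOT 0111111 = 1000000 = -64
R = NOT 1000000 = 0111111 = 63

63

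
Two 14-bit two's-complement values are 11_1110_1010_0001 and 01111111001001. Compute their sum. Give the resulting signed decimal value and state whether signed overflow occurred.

11_1110_1010_0001 → 11111010100001 = -351 (signed)
01111111001001 = 8137 (signed)
  11111010100001
+ 01111111001001
= 01111001101010  (discard carry-out 1)
Result 01111001101010: MSB = 0 → value 7786.
Addends have opposite signs, so signed overflow cannot occur.

7786; no overflow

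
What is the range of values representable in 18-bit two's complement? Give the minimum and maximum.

min = -131072, max = 131071

Minimum: −2^17 = -131072.
Maximum: 2^17 − 1 = 131071.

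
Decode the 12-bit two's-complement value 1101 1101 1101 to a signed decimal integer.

-547

MSB is 1, so the value is negative.
Unsigned reading: 3549. Subtract 2^12 = 4096: 3549 − 4096 = -547.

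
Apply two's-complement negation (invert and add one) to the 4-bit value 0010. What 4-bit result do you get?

1110

Invert: 1101. Add 1: 1110.
Check: 0010 = 2, 1110 = -2.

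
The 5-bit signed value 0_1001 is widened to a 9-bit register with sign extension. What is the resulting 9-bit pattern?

000001001

MSB of 01001 is 0; replicate it into the new high bits.
0000|01001 → 000001001 (still 9).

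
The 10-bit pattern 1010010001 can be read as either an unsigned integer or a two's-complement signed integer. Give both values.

Unsigned: 1010010001 = 657.
Signed: MSB=1 → 657 − 1024 = -367.

unsigned = 657, signed = -367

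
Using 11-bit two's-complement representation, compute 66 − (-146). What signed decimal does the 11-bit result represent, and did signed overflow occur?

66 → 00001000010
-146 → 11101101110
Subtract via negate-and-add: invert 11101101110 + 1 = 00010010010 (i.e. 146).
  00001000010
+ 00010010010
= 00011010100
Result 00011010100: MSB = 0 → value 212.
Both addends (after negating the subtrahend) are non-negative and so is the stored result: no signed overflow.

212; no overflow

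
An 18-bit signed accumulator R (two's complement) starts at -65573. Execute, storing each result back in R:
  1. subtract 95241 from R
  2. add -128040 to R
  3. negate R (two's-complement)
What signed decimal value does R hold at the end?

Start: R = -65573 = 101111111111011011.
R = -65573 − 95241 = -160814; wraps to 101330 = 011000101111010010
R = 101330 + (-128040) = -26710 = 111001011110101010
R = −(-26710) = 26710 = 000110100001010110

26710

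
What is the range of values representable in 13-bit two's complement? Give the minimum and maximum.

min = -4096, max = 4095

Minimum: −2^12 = -4096.
Maximum: 2^12 − 1 = 4095.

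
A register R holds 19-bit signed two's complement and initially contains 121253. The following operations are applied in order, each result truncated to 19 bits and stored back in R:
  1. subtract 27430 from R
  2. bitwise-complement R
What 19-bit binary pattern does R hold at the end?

Start: R = 121253 = 0011101100110100101.
R = 121253 − 27430 = 93823 = 0010110111001111111
R = NOT 0010110111001111111 = 1101001000110000000 = -93824

1101001000110000000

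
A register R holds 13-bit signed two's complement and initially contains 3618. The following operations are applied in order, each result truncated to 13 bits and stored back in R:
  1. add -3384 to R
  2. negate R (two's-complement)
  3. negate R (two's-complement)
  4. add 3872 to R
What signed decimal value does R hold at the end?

Start: R = 3618 = 0111000100010.
R = 3618 + (-3384) = 234 = 0000011101010
R = −(234) = -234 = 1111100010110
R = −(-234) = 234 = 0000011101010
R = 234 + 3872 = 4106; wraps to -4086 = 1000000001010

-4086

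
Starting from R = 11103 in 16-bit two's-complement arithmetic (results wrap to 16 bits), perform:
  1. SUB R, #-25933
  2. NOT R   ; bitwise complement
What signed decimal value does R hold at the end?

Start: R = 11103 = 0010101101011111.
R = 11103 − (-25933) = 37036; wraps to -28500 = 1001000010101100
R = NOT 1001000010101100 = 0110111101010011 = 28499

28499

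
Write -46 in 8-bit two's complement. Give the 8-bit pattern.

11010010

|-46| = 46 = 00101110 in 8 bits.
Invert the bits: 11010001. Add 1: 11010010.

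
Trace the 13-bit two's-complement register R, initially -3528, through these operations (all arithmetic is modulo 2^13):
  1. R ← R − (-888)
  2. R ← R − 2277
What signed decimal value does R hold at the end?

Start: R = -3528 = 1001000111000.
R = -3528 − (-888) = -2640 = 1010110110000
R = -2640 − 2277 = -4917; wraps to 3275 = 0110011001011

3275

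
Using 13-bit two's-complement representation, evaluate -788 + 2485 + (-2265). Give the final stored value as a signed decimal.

-568

-788 + 2485 = 1697 (0011010100001)
1697 + (-2265) = -568 (1110111001000)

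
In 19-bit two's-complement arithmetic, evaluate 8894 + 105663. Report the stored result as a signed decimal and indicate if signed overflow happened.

114557; no overflow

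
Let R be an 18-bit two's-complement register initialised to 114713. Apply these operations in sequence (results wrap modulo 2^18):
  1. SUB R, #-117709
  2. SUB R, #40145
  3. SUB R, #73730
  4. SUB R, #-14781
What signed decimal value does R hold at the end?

Start: R = 114713 = 011100000000011001.
R = 114713 − (-117709) = 232422; wraps to -29722 = 111000101111100110
R = -29722 − 40145 = -69867 = 101110111100010101
R = -69867 − 73730 = -143597; wraps to 118547 = 011100111100010011
R = 118547 − (-14781) = 133328; wraps to -128816 = 100000100011010000

-128816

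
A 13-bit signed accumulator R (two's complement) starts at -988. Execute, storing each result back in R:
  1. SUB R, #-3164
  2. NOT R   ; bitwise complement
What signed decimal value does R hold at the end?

-2177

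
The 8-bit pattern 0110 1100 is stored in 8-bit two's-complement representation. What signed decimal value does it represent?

108

MSB is 0, so the value is non-negative: 01101100 = 108.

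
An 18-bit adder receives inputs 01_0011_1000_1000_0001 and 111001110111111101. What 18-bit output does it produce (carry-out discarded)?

001101011001111110

  010011100010000001
+ 111001110111111101
= 001101011001111110  (discard carry-out 1)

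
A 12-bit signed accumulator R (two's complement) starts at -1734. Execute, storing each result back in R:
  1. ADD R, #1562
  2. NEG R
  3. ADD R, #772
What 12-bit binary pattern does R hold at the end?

001110110000

Start: R = -1734 = 100100111010.
R = -1734 + 1562 = -172 = 111101010100
R = −(-172) = 172 = 000010101100
R = 172 + 772 = 944 = 001110110000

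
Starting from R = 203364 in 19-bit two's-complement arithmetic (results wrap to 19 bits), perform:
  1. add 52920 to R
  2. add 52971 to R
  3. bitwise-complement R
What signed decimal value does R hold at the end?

215032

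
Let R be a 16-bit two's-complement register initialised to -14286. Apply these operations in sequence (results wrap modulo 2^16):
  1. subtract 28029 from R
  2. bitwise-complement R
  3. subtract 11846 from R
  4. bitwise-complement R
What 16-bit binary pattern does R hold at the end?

Start: R = -14286 = 1100100000110010.
R = -14286 − 28029 = -42315; wraps to 23221 = 0101101010110101
R = NOT 0101101010110101 = 1010010101001010 = -23222
R = -23222 − 11846 = -35068; wraps to 30468 = 0111011100000100
R = NOT 0111011100000100 = 1000100011111011 = -30469

1000100011111011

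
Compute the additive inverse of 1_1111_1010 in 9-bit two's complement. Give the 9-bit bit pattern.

Invert: 000000101. Add 1: 000000110.
Check: 111111010 = -6, 000000110 = 6.

000000110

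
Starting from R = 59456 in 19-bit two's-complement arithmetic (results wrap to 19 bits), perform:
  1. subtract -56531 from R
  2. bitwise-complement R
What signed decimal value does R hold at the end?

-115988

Start: R = 59456 = 0001110100001000000.
R = 59456 − (-56531) = 115987 = 0011100010100010011
R = NOT 0011100010100010011 = 1100011101011101100 = -115988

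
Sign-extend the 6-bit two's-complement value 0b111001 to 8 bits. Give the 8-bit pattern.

MSB of 111001 is 1; replicate it into the new high bits.
11|111001 → 11111001 (still -7).

11111001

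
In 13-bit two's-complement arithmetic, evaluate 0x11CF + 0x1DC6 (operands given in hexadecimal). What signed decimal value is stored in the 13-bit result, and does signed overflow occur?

3989; overflow

0x11CF = 1000111001111 = -3633 (signed)
0x1DC6 = 1110111000110 = -570 (signed)
  1000111001111
+ 1110111000110
= 0111110010101  (discard carry-out 1)
Result 0111110010101: MSB = 0 → value 3989.
Both addends are negative but the stored result is non-negative: signed overflow. The true value -3633 + (-570) = -4203 lies outside [-4096, 4095].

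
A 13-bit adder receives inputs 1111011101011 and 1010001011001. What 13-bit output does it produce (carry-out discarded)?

  1111011101011
+ 1010001011001
= 1001101000100  (discard carry-out 1)

1001101000100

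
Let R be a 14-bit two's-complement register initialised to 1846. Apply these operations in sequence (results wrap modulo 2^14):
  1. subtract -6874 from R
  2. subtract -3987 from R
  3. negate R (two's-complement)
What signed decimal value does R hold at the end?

3677

Start: R = 1846 = 00011100110110.
R = 1846 − (-6874) = 8720; wraps to -7664 = 10001000010000
R = -7664 − (-3987) = -3677 = 11000110100011
R = −(-3677) = 3677 = 00111001011101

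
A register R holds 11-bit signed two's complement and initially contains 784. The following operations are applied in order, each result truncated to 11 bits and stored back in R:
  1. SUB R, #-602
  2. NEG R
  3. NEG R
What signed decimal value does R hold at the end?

-662

Start: R = 784 = 01100010000.
R = 784 − (-602) = 1386; wraps to -662 = 10101101010
R = −(-662) = 662 = 01010010110
R = −(662) = -662 = 10101101010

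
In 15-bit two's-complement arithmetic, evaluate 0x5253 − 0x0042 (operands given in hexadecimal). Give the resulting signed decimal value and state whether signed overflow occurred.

-11759; no overflow

0x5253 = 101001001010011 = -11693 (signed)
0x0042 = 000000001000010 = 66 (signed)
Subtract via negate-and-add: invert 000000001000010 + 1 = 111111110111110 (i.e. -66).
  101001001010011
+ 111111110111110
= 101001000010001  (discard carry-out 1)
Result 101001000010001: MSB = 1 → 21009 − 32768 = -11759.
Both addends (after negating the subtrahend) are negative and so is the stored result: no signed overflow.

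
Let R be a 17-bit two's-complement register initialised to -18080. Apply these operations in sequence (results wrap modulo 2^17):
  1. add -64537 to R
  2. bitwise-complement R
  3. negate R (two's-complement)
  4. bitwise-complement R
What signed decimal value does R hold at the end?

-48457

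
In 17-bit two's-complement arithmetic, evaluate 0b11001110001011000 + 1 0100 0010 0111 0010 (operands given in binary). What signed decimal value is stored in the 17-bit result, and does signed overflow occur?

57034; overflow

0b11001110001011000 → 11001110001011000 = -25512 (signed)
1 0100 0010 0111 0010 → 10100001001110010 = -48526 (signed)
  11001110001011000
+ 10100001001110010
= 01101111011001010  (discard carry-out 1)
Result 01101111011001010: MSB = 0 → value 57034.
Both addends are negative but the stored result is non-negative: signed overflow. The true value -25512 + (-48526) = -74038 lies outside [-65536, 65535].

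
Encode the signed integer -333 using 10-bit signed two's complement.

|-333| = 333 = 0101001101 in 10 bits.
Invert the bits: 1010110010. Add 1: 1010110011.

1010110011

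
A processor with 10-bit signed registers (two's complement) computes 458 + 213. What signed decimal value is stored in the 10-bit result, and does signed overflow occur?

458 → 0111001010
213 → 0011010101
  0111001010
+ 0011010101
= 1010011111
Result 1010011111: MSB = 1 → 671 − 1024 = -353.
Both addends are non-negative but the stored result is negative: signed overflow. The true value 458 + 213 = 671 lies outside [-512, 511].

-353; overflow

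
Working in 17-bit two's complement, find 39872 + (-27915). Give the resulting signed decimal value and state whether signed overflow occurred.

39872 → 01001101111000000
-27915 → 11001001011110101
  01001101111000000
+ 11001001011110101
= 00010111010110101  (discard carry-out 1)
Result 00010111010110101: MSB = 0 → value 11957.
Addends have opposite signs, so signed overflow cannot occur.

11957; no overflow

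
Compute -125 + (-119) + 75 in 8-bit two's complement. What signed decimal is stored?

87

-125 + (-119) = -244 → wraps to 12 (00001100)
12 + 75 = 87 (01010111)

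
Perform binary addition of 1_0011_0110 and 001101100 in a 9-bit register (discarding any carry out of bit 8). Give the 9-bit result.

110100010

  100110110
+ 001101100
= 110100010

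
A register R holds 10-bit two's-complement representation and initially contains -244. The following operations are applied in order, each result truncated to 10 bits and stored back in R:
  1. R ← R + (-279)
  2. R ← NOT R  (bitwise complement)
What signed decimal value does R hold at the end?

Start: R = -244 = 1100001100.
R = -244 + (-279) = -523; wraps to 501 = 0111110101
R = NOT 0111110101 = 1000001010 = -502

-502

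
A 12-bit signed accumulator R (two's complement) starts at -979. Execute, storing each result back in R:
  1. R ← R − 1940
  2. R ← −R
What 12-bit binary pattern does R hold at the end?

Start: R = -979 = 110000101101.
R = -979 − 1940 = -2919; wraps to 1177 = 010010011001
R = −(1177) = -1177 = 101101100111

101101100111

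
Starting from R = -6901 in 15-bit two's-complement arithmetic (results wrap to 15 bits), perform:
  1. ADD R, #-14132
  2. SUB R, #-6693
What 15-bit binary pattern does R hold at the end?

100011111111100

Start: R = -6901 = 110010100001011.
R = -6901 + (-14132) = -21033; wraps to 11735 = 010110111010111
R = 11735 − (-6693) = 18428; wraps to -14340 = 100011111111100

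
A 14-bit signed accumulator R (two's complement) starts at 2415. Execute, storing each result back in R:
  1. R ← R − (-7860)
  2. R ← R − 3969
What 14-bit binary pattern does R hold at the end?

01100010100010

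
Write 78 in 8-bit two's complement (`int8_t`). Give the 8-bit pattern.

01001110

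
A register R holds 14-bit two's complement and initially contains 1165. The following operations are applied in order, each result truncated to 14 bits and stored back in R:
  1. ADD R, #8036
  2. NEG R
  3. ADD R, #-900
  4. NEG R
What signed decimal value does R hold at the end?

Start: R = 1165 = 00010010001101.
R = 1165 + 8036 = 9201; wraps to -7183 = 10001111110001
R = −(-7183) = 7183 = 01110000001111
R = 7183 + (-900) = 6283 = 01100010001011
R = −(6283) = -6283 = 10011101110101

-6283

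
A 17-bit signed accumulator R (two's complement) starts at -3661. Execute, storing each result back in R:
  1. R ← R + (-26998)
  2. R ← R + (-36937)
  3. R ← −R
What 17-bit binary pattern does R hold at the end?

10000100000001100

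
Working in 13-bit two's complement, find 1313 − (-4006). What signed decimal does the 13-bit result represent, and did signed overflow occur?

-2873; overflow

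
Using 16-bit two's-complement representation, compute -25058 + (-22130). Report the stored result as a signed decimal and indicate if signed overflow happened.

-25058 → 1001111000011110
-22130 → 1010100110001110
  1001111000011110
+ 1010100110001110
= 0100011110101100  (discard carry-out 1)
Result 0100011110101100: MSB = 0 → value 18348.
Both addends are negative but the stored result is non-negative: signed overflow. The true value -25058 + (-22130) = -47188 lies outside [-32768, 32767].

18348; overflow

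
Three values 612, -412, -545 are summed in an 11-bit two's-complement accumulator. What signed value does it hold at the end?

612 + (-412) = 200 (00011001000)
200 + (-545) = -345 (11010100111)

-345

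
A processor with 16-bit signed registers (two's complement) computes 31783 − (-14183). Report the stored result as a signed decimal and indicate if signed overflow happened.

-19570; overflow

31783 → 0111110000100111
-14183 → 1100100010011001
Subtract via negate-and-add: invert 1100100010011001 + 1 = 0011011101100111 (i.e. 14183).
  0111110000100111
+ 0011011101100111
= 1011001110001110
Result 1011001110001110: MSB = 1 → 45966 − 65536 = -19570.
Both addends (after negating the subtrahend) are non-negative but the stored result is negative: signed overflow. The true value 31783 − (-14183) = 45966 lies outside [-32768, 32767].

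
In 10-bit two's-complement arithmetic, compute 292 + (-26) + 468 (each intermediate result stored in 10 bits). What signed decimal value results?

-290

292 + (-26) = 266 (0100001010)
266 + 468 = 734 → wraps to -290 (1011011110)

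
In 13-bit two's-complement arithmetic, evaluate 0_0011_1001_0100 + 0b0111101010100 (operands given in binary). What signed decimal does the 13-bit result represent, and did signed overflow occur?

0_0011_1001_0100 → 0001110010100 = 916 (signed)
0b0111101010100 → 0111101010100 = 3924 (signed)
  0001110010100
+ 0111101010100
= 1001011101000
Result 1001011101000: MSB = 1 → 4840 − 8192 = -3352.
Both addends are non-negative but the stored result is negative: signed overflow. The true value 916 + 3924 = 4840 lies outside [-4096, 4095].

-3352; overflow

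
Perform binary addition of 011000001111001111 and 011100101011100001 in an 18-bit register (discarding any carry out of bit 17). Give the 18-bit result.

  011000001111001111
+ 011100101011100001
= 110100111010110000

110100111010110000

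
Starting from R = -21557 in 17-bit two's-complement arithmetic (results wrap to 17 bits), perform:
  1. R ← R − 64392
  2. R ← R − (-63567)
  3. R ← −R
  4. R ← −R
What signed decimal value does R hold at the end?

-22382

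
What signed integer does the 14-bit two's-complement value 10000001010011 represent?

MSB is 1, so the value is negative.
Unsigned reading: 8275. Subtract 2^14 = 16384: 8275 − 16384 = -8109.

-8109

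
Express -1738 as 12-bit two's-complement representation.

100100110110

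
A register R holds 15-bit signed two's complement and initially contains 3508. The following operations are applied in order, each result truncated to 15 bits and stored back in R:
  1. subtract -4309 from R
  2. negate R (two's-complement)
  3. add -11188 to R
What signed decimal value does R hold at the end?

13763

Start: R = 3508 = 000110110110100.
R = 3508 − (-4309) = 7817 = 001111010001001
R = −(7817) = -7817 = 110000101110111
R = -7817 + (-11188) = -19005; wraps to 13763 = 011010111000011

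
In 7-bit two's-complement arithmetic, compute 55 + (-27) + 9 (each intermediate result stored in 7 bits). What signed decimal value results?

37

55 + (-27) = 28 (0011100)
28 + 9 = 37 (0100101)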